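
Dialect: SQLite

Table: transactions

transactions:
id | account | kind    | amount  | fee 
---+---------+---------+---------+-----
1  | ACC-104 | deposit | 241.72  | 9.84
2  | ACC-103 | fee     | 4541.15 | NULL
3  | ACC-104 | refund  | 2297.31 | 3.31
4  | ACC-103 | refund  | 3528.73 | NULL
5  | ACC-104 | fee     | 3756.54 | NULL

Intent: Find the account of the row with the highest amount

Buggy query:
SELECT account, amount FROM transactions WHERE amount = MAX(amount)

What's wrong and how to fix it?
Bug: WHERE is evaluated per row; an aggregate over the whole table isn't defined there

Fix: Use a subquery: WHERE amount = (SELECT MAX(amount) FROM transactions)

Corrected query:
SELECT account, amount FROM transactions WHERE amount = (SELECT MAX(amount) FROM transactions)

Result:
account | amount 
--------+--------
ACC-103 | 4541.15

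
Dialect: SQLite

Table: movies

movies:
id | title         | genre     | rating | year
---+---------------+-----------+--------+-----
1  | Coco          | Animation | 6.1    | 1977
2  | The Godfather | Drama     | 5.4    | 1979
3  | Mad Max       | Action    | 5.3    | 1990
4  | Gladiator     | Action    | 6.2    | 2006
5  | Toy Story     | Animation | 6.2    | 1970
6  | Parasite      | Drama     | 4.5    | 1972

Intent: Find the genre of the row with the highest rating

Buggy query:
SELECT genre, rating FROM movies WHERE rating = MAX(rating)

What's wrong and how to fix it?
Bug: WHERE is evaluated per row; an aggregate over the whole table isn't defined there

Fix: Wrap MAX in a scalar subquery so WHERE compares against a single value

Corrected query:
SELECT genre, rating FROM movies WHERE rating = (SELECT MAX(rating) FROM movies)

Result:
genre     | rating
----------+-------
Action    | 6.2   
Animation | 6.2   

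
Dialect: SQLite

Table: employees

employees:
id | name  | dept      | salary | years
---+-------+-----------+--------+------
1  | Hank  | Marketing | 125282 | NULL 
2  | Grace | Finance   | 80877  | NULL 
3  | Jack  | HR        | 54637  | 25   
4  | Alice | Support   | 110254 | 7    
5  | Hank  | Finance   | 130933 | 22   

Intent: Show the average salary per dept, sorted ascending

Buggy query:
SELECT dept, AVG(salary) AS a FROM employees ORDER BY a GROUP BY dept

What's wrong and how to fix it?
Bug: ORDER BY appears before GROUP BY; SQL clause order requires GROUP BY first

Fix: Move ORDER BY to the end, after GROUP BY

Corrected query:
SELECT dept, AVG(salary) AS a FROM employees GROUP BY dept ORDER BY a

Result:
dept      | a     
----------+-------
HR        | 54637 
Finance   | 105905
Support   | 110254
Marketing | 125282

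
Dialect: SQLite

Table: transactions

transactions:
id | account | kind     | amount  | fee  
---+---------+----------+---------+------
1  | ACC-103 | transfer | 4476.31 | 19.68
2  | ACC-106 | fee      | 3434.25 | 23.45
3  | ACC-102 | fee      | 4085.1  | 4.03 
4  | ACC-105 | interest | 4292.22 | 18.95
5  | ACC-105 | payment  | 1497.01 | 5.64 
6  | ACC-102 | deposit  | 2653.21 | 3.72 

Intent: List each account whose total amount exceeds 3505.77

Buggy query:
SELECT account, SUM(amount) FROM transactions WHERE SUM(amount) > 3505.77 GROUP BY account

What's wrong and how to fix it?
Bug: WHERE runs before GROUP BY, so aggregates aren't available there

Fix: Move the aggregate condition to a HAVING clause

Corrected query:
SELECT account, SUM(amount) FROM transactions GROUP BY account HAVING SUM(amount) > 3505.77

Result:
account | SUM(amount)
--------+------------
ACC-102 | 6738.31    
ACC-103 | 4476.31    
ACC-105 | 5789.23    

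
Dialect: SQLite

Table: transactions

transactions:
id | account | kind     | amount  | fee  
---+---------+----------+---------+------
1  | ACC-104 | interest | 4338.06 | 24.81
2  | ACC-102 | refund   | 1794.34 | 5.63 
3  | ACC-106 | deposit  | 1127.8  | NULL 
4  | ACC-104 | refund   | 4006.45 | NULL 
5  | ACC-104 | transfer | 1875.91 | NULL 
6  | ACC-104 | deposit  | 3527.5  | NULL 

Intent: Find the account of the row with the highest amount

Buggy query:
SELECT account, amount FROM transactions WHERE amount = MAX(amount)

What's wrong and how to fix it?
Bug: WHERE is evaluated per row; an aggregate over the whole table isn't defined there

Fix: Wrap MAX in a scalar subquery so WHERE compares against a single value

Corrected query:
SELECT account, amount FROM transactions WHERE amount = (SELECT MAX(amount) FROM transactions)

Result:
account | amount 
--------+--------
ACC-104 | 4338.06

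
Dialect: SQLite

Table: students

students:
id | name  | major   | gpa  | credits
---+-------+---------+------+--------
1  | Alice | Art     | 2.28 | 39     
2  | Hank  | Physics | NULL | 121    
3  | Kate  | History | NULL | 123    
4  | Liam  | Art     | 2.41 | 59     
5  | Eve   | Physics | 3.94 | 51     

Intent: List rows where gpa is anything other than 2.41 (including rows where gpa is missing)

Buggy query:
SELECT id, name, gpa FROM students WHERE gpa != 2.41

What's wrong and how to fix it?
Bug: 'gpa != 2.41' is unknown when gpa is NULL, so NULL rows are silently excluded

Fix: Add an explicit OR gpa IS NULL to include the missing-value rows

Corrected query:
SELECT id, name, gpa FROM students WHERE gpa != 2.41 OR gpa IS NULL

Result:
id | name  | gpa 
---+-------+-----
1  | Alice | 2.28
2  | Hank  | NULL
3  | Kate  | NULL
5  | Eve   | 3.94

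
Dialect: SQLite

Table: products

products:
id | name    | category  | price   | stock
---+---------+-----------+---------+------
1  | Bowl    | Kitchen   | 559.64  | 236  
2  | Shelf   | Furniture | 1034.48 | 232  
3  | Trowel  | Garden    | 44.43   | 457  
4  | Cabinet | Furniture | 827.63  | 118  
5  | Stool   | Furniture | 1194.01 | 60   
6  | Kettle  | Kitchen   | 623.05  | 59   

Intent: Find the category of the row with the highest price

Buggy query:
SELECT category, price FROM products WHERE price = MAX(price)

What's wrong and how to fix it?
Bug: MAX(price) is an aggregate and cannot be used directly in WHERE

Fix: Wrap MAX in a scalar subquery so WHERE compares against a single value

Corrected query:
SELECT category, price FROM products WHERE price = (SELECT MAX(price) FROM products)

Result:
category  | price  
----------+--------
Furniture | 1194.01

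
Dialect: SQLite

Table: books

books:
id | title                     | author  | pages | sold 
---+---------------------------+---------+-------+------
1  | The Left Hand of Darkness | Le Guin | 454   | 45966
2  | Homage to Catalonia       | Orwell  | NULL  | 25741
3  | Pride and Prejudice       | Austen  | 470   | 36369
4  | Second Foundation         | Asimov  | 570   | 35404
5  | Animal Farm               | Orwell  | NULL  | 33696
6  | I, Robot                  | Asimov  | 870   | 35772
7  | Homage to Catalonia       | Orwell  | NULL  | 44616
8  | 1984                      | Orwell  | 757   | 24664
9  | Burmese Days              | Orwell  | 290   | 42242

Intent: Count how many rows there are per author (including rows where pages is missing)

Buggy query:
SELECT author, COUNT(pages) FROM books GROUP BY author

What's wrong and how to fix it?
Bug: COUNT(column) counts non-NULL values only; rows with NULL pages aren't counted

Fix: Replace COUNT(pages) with COUNT(*)

Corrected query:
SELECT author, COUNT(*) FROM books GROUP BY author

Result:
author  | COUNT(*)
--------+---------
Asimov  | 2       
Austen  | 1       
Le Guin | 1       
Orwell  | 5       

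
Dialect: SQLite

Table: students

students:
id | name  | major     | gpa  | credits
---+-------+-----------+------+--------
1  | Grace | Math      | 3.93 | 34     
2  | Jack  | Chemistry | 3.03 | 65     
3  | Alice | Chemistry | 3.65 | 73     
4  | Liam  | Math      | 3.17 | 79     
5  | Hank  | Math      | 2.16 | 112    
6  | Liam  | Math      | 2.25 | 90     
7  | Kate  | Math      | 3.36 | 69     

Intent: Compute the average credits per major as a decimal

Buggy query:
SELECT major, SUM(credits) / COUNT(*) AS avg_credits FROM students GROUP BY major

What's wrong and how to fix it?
Bug: SUM(credits) and COUNT(*) are both integers; the division truncates the fractional part

Fix: Cast one side to REAL so the division keeps the fractional part

Corrected query:
SELECT major, SUM(credits) * 1.0 / COUNT(*) AS avg_credits FROM students GROUP BY major

Result:
major     | avg_credits
----------+------------
Chemistry | 69         
Math      | 76.8       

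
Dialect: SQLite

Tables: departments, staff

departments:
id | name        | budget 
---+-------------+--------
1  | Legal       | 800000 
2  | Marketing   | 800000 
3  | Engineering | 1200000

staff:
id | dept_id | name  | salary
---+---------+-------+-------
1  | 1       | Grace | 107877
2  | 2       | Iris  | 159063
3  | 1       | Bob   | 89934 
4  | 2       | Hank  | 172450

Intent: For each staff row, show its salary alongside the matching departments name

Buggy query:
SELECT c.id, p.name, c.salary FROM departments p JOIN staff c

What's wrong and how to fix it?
Bug: JOIN with no ON clause produces a cartesian product; every staff row pairs with every departments row

Fix: Specify the join condition linking the foreign key to the parent id

Corrected query:
SELECT c.id, p.name, c.salary FROM departments p JOIN staff c ON c.dept_id = p.id

Result:
id | name      | salary
---+-----------+-------
1  | Legal     | 107877
2  | Marketing | 159063
3  | Legal     | 89934 
4  | Marketing | 172450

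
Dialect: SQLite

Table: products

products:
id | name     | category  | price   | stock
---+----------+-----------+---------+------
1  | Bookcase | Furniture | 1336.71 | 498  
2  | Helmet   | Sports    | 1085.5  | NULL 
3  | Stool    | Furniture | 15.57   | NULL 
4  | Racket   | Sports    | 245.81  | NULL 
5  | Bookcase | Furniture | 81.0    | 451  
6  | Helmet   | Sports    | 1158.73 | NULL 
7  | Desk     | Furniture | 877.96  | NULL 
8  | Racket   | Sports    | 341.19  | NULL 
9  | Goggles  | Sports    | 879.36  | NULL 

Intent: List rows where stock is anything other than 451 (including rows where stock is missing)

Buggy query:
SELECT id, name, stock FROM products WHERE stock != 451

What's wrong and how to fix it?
Bug: Inequality against NULL is unknown, not true; rows with NULL are dropped

Fix: Handle NULL separately with IS NULL alongside the inequality

Corrected query:
SELECT id, name, stock FROM products WHERE stock != 451 OR stock IS NULL

Result:
id | name     | stock
---+----------+------
1  | Bookcase | 498  
2  | Helmet   | NULL 
3  | Stool    | NULL 
4  | Racket   | NULL 
6  | Helmet   | NULL 
7  | Desk     | NULL 
8  | Racket   | NULL 
9  | Goggles  | NULL 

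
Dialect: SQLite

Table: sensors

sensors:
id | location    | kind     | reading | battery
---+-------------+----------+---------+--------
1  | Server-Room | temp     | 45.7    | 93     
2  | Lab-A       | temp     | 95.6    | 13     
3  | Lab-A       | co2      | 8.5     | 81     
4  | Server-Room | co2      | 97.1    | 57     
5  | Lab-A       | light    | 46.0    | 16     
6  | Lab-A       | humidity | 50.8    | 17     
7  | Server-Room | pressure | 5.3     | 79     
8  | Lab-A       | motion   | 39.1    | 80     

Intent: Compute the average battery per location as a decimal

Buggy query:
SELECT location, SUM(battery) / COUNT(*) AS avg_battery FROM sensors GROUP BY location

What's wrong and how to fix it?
Bug: SUM(battery) and COUNT(*) are both integers; the division truncates the fractional part

Fix: Cast one side to REAL so the division keeps the fractional part

Corrected query:
SELECT location, SUM(battery) * 1.0 / COUNT(*) AS avg_battery FROM sensors GROUP BY location

Result:
location    | avg_battery
------------+------------
Lab-A       | 41.4       
Server-Room | 76.333333  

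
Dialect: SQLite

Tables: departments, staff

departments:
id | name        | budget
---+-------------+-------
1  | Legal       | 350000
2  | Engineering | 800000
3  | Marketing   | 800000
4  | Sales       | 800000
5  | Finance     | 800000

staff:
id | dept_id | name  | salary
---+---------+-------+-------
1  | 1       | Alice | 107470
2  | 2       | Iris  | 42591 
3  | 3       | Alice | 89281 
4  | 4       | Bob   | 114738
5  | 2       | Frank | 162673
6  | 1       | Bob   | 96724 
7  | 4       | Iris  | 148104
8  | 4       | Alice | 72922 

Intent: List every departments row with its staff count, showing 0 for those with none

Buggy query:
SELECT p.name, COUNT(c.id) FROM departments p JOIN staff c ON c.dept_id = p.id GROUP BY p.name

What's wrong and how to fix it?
Bug: INNER JOIN drops departments rows that have no matching staff rows

Fix: Switch to LEFT JOIN to retain unmatched parent rows

Corrected query:
SELECT p.name, COUNT(c.id) FROM departments p LEFT JOIN staff c ON c.dept_id = p.id GROUP BY p.name

Result:
name        | COUNT(c.id)
------------+------------
Engineering | 2          
Finance     | 0          
Legal       | 2          
Marketing   | 1          
Sales       | 3          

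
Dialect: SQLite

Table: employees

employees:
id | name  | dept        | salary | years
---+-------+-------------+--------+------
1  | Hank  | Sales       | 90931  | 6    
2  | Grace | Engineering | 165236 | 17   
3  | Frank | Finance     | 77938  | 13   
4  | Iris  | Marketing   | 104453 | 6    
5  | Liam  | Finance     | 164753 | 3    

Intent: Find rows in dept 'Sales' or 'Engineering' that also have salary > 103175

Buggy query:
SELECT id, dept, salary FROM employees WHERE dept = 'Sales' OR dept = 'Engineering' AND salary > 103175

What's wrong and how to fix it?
Bug: AND binds tighter than OR, so this parses as dept = 'Sales' OR (dept = 'Engineering' AND salary > 103175)

Fix: Add parentheses around the OR so the AND applies to both alternatives

Corrected query:
SELECT id, dept, salary FROM employees WHERE (dept = 'Sales' OR dept = 'Engineering') AND salary > 103175

Result:
id | dept        | salary
---+-------------+-------
2  | Engineering | 165236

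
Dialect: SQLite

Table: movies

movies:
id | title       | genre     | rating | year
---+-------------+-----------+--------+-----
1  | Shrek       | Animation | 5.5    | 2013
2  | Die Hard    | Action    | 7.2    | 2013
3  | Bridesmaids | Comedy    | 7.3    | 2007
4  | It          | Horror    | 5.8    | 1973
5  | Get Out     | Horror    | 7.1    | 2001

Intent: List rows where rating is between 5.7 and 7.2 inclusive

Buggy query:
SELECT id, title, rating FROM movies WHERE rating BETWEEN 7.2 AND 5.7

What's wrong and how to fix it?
Bug: BETWEEN expects the lower bound first; with 7.2 AND 5.7 the range is empty

Fix: Swap the bounds so the smaller value comes first

Corrected query:
SELECT id, title, rating FROM movies WHERE rating BETWEEN 5.7 AND 7.2

Result:
id | title    | rating
---+----------+-------
2  | Die Hard | 7.2   
4  | It       | 5.8   
5  | Get Out  | 7.1   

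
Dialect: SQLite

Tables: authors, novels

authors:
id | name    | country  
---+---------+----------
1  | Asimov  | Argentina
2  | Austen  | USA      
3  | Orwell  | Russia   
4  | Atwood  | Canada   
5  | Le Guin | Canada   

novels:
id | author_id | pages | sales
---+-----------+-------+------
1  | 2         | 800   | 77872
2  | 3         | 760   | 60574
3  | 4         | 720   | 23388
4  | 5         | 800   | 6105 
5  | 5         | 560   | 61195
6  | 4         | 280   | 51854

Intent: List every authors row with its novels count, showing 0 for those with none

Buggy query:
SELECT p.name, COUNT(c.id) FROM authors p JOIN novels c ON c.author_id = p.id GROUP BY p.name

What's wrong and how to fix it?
Bug: An inner join excludes parents with zero children

Fix: Use LEFT JOIN so parents without children still appear (COUNT(c.id) gives 0)

Corrected query:
SELECT p.name, COUNT(c.id) FROM authors p LEFT JOIN novels c ON c.author_id = p.id GROUP BY p.name

Result:
name    | COUNT(c.id)
--------+------------
Asimov  | 0          
Atwood  | 2          
Austen  | 1          
Le Guin | 2          
Orwell  | 1          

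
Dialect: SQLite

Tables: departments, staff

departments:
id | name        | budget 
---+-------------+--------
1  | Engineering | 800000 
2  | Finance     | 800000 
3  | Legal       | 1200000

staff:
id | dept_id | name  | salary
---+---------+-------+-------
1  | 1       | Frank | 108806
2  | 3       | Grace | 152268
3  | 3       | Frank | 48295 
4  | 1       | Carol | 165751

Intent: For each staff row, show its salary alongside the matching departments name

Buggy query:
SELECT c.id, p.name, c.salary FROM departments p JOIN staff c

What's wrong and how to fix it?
Bug: Missing join condition: each staff row is matched to all departments rows instead of just its own

Fix: Add ON c.dept_id = p.id to the JOIN

Corrected query:
SELECT c.id, p.name, c.salary FROM departments p JOIN staff c ON c.dept_id = p.id

Result:
id | name        | salary
---+-------------+-------
1  | Engineering | 108806
2  | Legal       | 152268
3  | Legal       | 48295 
4  | Engineering | 165751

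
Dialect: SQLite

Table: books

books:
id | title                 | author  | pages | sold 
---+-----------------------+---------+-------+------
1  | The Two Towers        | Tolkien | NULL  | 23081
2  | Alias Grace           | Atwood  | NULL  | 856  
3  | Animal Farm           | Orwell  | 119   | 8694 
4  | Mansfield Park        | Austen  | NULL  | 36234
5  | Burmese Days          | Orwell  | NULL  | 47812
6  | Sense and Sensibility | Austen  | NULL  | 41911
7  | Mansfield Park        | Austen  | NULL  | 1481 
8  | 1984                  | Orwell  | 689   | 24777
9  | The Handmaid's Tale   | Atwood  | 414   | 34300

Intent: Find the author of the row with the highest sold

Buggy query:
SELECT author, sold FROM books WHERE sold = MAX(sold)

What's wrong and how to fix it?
Bug: MAX(sold) is an aggregate and cannot be used directly in WHERE

Fix: Use a subquery: WHERE sold = (SELECT MAX(sold) FROM books)

Corrected query:
SELECT author, sold FROM books WHERE sold = (SELECT MAX(sold) FROM books)

Result:
author | sold 
-------+------
Orwell | 47812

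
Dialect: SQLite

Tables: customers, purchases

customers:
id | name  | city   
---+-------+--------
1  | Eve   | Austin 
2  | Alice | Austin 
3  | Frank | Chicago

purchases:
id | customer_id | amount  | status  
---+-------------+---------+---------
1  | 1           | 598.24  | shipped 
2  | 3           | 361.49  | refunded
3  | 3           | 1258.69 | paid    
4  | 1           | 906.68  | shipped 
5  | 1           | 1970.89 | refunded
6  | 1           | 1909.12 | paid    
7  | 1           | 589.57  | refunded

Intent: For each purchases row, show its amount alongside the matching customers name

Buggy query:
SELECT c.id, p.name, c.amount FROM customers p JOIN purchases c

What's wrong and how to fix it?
Bug: Missing join condition: each purchases row is matched to all customers rows instead of just its own

Fix: Add ON c.customer_id = p.id to the JOIN

Corrected query:
SELECT c.id, p.name, c.amount FROM customers p JOIN purchases c ON c.customer_id = p.id

Result:
id | name  | amount 
---+-------+--------
1  | Eve   | 598.24 
2  | Frank | 361.49 
3  | Frank | 1258.69
4  | Eve   | 906.68 
5  | Eve   | 1970.89
6  | Eve   | 1909.12
7  | Eve   | 589.57 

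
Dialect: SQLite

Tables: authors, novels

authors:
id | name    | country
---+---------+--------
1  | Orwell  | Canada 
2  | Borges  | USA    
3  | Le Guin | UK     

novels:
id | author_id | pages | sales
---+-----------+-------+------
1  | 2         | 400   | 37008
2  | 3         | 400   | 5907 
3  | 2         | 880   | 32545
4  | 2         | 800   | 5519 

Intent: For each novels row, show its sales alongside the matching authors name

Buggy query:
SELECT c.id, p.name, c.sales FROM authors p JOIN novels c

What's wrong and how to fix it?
Bug: Missing join condition: each novels row is matched to all authors rows instead of just its own

Fix: Add ON c.author_id = p.id to the JOIN

Corrected query:
SELECT c.id, p.name, c.sales FROM authors p JOIN novels c ON c.author_id = p.id

Result:
id | name    | sales
---+---------+------
1  | Borges  | 37008
2  | Le Guin | 5907 
3  | Borges  | 32545
4  | Borges  | 5519 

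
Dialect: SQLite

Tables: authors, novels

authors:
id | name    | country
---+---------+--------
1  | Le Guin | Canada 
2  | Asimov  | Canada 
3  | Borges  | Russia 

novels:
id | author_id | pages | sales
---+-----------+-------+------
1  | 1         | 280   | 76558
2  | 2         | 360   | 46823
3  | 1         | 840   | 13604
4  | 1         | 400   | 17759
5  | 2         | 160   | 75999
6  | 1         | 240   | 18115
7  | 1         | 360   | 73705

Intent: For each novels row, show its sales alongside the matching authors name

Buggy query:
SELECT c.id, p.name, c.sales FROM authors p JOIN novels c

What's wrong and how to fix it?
Bug: JOIN with no ON clause produces a cartesian product; every novels row pairs with every authors row

Fix: Add ON c.author_id = p.id to the JOIN

Corrected query:
SELECT c.id, p.name, c.sales FROM authors p JOIN novels c ON c.author_id = p.id

Result:
id | name    | sales
---+---------+------
1  | Le Guin | 76558
2  | Asimov  | 46823
3  | Le Guin | 13604
4  | Le Guin | 17759
5  | Asimov  | 75999
6  | Le Guin | 18115
7  | Le Guin | 73705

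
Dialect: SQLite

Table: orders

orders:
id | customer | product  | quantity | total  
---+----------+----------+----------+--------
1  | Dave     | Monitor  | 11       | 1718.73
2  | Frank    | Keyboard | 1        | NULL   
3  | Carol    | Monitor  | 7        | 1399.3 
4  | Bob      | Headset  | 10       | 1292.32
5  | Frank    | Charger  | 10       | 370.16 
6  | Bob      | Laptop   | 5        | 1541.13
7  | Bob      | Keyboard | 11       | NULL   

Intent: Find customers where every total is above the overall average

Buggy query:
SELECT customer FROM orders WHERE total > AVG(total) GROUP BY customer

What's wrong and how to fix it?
Bug: AVG() is an aggregate; it can't sit directly in WHERE

Fix: Use a subquery for AVG and a HAVING MIN(...) filter so the condition holds for every row in the group

Corrected query:
SELECT customer FROM orders GROUP BY customer HAVING MIN(total) > (SELECT AVG(total) FROM orders)

Result:
customer
--------
Bob     
Carol   
Dave    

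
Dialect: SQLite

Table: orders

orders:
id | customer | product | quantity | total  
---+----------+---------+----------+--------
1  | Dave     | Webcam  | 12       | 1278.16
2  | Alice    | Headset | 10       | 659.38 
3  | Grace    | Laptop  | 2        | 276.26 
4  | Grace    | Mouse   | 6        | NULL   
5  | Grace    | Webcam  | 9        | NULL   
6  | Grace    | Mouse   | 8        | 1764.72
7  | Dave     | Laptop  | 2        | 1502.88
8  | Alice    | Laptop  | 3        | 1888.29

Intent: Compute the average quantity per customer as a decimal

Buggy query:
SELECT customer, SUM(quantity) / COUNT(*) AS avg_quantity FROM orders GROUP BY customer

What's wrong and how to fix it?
Bug: SUM(quantity) and COUNT(*) are both integers; the division truncates the fractional part

Fix: Cast one side to REAL so the division keeps the fractional part

Corrected query:
SELECT customer, SUM(quantity) * 1.0 / COUNT(*) AS avg_quantity FROM orders GROUP BY customer

Result:
customer | avg_quantity
---------+-------------
Alice    | 6.5         
Dave     | 7           
Grace    | 6.25        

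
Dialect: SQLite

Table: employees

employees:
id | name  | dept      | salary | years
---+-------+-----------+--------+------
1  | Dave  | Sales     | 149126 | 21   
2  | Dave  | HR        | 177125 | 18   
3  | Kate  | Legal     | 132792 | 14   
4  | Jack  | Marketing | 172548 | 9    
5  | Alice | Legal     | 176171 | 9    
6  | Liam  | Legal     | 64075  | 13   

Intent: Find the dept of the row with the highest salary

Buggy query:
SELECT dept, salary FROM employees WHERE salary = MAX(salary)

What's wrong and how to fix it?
Bug: MAX(salary) is an aggregate and cannot be used directly in WHERE

Fix: Wrap MAX in a scalar subquery so WHERE compares against a single value

Corrected query:
SELECT dept, salary FROM employees WHERE salary = (SELECT MAX(salary) FROM employees)

Result:
dept | salary
-----+-------
HR   | 177125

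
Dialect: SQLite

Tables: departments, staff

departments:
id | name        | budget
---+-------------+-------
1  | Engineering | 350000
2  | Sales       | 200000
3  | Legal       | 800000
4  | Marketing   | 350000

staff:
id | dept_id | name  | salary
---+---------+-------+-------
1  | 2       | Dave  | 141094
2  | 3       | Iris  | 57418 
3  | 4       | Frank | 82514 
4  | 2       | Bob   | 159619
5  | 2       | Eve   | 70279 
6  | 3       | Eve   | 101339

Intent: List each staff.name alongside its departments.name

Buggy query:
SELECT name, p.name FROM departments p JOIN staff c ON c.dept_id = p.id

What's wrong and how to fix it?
Bug: Both tables have a 'name' column; the unqualified reference is ambiguous

Fix: Qualify the column with its table alias (c.name)

Corrected query:
SELECT c.name, p.name FROM departments p JOIN staff c ON c.dept_id = p.id

Result:
name  | name     
------+----------
Dave  | Sales    
Iris  | Legal    
Frank | Marketing
Bob   | Sales    
Eve   | Sales    
Eve   | Legal    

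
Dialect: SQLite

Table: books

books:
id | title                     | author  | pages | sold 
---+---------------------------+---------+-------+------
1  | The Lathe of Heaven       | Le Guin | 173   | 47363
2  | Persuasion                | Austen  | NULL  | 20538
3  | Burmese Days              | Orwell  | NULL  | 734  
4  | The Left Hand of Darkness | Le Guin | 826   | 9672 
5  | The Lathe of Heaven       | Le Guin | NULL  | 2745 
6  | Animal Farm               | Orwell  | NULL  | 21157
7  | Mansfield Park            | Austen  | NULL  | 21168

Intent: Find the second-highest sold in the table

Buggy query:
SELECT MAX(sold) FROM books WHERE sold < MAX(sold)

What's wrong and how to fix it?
Bug: The inner MAX is an aggregate inside WHERE, which is not allowed

Fix: Put the inner MAX in a scalar subquery

Corrected query:
SELECT MAX(sold) FROM books WHERE sold < (SELECT MAX(sold) FROM books)

Result:
MAX(sold)
---------
21168    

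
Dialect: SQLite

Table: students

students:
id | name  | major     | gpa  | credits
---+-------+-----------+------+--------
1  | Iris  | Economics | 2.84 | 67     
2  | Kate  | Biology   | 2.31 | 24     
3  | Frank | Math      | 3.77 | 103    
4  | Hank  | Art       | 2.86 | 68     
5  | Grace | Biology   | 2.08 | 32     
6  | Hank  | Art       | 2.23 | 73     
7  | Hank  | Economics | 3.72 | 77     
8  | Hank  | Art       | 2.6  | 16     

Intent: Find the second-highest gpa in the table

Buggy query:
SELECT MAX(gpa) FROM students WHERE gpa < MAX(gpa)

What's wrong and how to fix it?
Bug: The inner MAX is an aggregate inside WHERE, which is not allowed

Fix: Put the inner MAX in a scalar subquery

Corrected query:
SELECT MAX(gpa) FROM students WHERE gpa < (SELECT MAX(gpa) FROM students)

Result:
MAX(gpa)
--------
3.72    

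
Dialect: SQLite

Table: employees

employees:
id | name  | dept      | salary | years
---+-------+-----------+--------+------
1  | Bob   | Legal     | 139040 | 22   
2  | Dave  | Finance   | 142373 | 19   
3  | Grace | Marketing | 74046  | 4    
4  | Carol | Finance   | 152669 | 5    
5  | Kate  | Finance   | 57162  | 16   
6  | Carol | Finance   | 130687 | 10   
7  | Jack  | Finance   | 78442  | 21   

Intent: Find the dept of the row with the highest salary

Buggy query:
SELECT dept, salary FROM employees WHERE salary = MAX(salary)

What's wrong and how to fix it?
Bug: WHERE is evaluated per row; an aggregate over the whole table isn't defined there

Fix: Wrap MAX in a scalar subquery so WHERE compares against a single value

Corrected query:
SELECT dept, salary FROM employees WHERE salary = (SELECT MAX(salary) FROM employees)

Result:
dept    | salary
--------+-------
Finance | 152669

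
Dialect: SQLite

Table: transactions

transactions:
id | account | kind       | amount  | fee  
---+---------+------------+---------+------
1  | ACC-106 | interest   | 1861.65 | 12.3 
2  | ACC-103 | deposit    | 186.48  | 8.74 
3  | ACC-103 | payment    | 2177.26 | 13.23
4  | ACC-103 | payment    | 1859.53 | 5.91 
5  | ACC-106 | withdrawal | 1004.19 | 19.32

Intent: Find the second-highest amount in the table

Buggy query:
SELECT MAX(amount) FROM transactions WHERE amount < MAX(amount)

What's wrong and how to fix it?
Bug: The inner MAX is an aggregate inside WHERE, which is not allowed

Fix: Compute the overall MAX in a subquery, then take MAX of rows below it

Corrected query:
SELECT MAX(amount) FROM transactions WHERE amount < (SELECT MAX(amount) FROM transactions)

Result:
MAX(amount)
-----------
1861.65    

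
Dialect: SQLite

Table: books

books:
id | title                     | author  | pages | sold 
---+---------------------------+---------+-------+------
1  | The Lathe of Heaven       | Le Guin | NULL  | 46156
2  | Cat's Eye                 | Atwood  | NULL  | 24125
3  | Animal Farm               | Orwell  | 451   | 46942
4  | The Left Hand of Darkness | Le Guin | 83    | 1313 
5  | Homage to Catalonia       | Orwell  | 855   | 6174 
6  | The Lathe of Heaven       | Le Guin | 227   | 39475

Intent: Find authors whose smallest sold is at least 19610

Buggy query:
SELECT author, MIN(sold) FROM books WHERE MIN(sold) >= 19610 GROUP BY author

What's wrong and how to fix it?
Bug: MIN() in WHERE is a misuse of aggregate

Fix: Use HAVING for the per-group MIN condition

Corrected query:
SELECT author, MIN(sold) FROM books GROUP BY author HAVING MIN(sold) >= 19610

Result:
author | MIN(sold)
-------+----------
Atwood | 24125    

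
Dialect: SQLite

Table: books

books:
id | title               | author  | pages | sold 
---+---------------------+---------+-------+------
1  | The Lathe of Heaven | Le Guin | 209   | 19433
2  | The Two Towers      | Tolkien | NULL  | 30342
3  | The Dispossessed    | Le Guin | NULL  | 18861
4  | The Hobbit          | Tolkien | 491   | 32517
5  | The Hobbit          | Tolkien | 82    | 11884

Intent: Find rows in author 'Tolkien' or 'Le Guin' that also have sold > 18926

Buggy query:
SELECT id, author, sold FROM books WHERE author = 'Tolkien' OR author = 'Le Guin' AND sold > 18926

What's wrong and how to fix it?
Bug: AND binds tighter than OR, so this parses as author = 'Tolkien' OR (author = 'Le Guin' AND sold > 18926)

Fix: Add parentheses around the OR so the AND applies to both alternatives

Corrected query:
SELECT id, author, sold FROM books WHERE (author = 'Tolkien' OR author = 'Le Guin') AND sold > 18926

Result:
id | author  | sold 
---+---------+------
1  | Le Guin | 19433
2  | Tolkien | 30342
4  | Tolkien | 32517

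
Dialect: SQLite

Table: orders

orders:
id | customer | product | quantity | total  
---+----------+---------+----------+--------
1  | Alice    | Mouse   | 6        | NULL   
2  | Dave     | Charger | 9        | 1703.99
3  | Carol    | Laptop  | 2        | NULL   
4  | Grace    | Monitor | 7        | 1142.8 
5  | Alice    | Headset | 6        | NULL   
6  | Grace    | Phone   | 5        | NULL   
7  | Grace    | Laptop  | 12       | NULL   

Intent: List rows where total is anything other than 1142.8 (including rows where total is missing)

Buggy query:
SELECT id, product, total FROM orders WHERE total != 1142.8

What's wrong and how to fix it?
Bug: 'total != 1142.8' is unknown when total is NULL, so NULL rows are silently excluded

Fix: Handle NULL separately with IS NULL alongside the inequality

Corrected query:
SELECT id, product, total FROM orders WHERE total != 1142.8 OR total IS NULL

Result:
id | product | total  
---+---------+--------
1  | Mouse   | NULL   
2  | Charger | 1703.99
3  | Laptop  | NULL   
5  | Headset | NULL   
6  | Phone   | NULL   
7  | Laptop  | NULL   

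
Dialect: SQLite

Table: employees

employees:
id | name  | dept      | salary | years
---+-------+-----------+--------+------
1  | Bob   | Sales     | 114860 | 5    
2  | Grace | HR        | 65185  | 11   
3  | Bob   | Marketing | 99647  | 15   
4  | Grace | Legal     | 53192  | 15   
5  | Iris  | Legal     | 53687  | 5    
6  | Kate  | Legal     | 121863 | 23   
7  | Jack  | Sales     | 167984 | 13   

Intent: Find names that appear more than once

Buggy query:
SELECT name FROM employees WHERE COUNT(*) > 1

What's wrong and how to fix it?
Bug: WHERE can't reference COUNT(*); aggregates are computed after WHERE

Fix: GROUP BY name, then filter groups with HAVING COUNT(*) > 1

Corrected query:
SELECT name FROM employees GROUP BY name HAVING COUNT(*) > 1

Result:
name 
-----
Bob  
Grace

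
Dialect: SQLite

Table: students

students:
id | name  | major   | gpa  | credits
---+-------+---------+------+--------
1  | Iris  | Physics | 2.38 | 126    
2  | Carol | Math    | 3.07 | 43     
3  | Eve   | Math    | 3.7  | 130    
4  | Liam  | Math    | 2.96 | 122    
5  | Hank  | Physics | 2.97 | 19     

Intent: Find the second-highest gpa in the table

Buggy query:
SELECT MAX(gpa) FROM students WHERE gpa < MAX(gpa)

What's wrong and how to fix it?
Bug: MAX(gpa) on the right of the comparison is an aggregate-in-WHERE error

Fix: Put the inner MAX in a scalar subquery

Corrected query:
SELECT MAX(gpa) FROM students WHERE gpa < (SELECT MAX(gpa) FROM students)

Result:
MAX(gpa)
--------
3.07    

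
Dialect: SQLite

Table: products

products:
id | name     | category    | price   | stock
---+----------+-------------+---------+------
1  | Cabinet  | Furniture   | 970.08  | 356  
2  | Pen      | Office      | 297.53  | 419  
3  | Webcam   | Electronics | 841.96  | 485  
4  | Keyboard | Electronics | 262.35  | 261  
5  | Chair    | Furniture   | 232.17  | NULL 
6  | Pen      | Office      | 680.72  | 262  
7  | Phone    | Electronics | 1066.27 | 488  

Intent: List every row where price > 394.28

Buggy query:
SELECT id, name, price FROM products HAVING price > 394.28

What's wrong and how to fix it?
Bug: HAVING filters the output of aggregation, but this query has no GROUP BY and no aggregate functions, so SQLite rejects it (HAVING clause on a non-aggregate query); the condition here is per row

Fix: Replace HAVING with WHERE since the condition applies to individual rows

Corrected query:
SELECT id, name, price FROM products WHERE price > 394.28

Result:
id | name    | price  
---+---------+--------
1  | Cabinet | 970.08 
3  | Webcam  | 841.96 
6  | Pen     | 680.72 
7  | Phone   | 1066.27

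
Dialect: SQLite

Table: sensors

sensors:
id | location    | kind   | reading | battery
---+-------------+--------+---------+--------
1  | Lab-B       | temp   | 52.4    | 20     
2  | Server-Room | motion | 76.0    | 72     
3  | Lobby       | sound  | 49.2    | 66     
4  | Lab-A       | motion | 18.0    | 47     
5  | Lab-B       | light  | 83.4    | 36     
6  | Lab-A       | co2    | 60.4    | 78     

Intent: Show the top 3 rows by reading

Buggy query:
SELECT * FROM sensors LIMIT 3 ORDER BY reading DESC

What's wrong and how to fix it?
Bug: LIMIT must come after ORDER BY

Fix: Swap the clauses: ORDER BY first, then LIMIT

Corrected query:
SELECT * FROM sensors ORDER BY reading DESC LIMIT 3

Result:
id | location    | kind   | reading | battery
---+-------------+--------+---------+--------
5  | Lab-B       | light  | 83.4    | 36     
2  | Server-Room | motion | 76      | 72     
6  | Lab-A       | co2    | 60.4    | 78     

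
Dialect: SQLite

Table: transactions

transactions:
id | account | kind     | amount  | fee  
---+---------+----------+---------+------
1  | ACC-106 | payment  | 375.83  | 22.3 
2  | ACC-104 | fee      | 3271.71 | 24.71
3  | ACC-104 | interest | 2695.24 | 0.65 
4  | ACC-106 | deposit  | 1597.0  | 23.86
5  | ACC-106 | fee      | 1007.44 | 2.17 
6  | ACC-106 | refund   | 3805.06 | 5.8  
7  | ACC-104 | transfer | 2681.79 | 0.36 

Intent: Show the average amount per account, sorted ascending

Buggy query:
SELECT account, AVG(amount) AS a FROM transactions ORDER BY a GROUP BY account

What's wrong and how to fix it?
Bug: ORDER BY appears before GROUP BY; SQL clause order requires GROUP BY first

Fix: Move ORDER BY to the end, after GROUP BY

Corrected query:
SELECT account, AVG(amount) AS a FROM transactions GROUP BY account ORDER BY a

Result:
account | a          
--------+------------
ACC-106 | 1696.3325  
ACC-104 | 2882.913333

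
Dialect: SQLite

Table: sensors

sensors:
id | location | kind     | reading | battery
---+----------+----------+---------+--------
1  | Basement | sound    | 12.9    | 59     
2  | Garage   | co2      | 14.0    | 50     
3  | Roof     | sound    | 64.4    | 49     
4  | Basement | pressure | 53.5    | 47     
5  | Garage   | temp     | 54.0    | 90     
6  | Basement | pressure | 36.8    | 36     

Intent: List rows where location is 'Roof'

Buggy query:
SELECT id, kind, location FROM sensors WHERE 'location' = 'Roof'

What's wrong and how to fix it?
Bug: 'location' in single quotes is a string literal, not the column; the comparison is literal-vs-literal and never true

Fix: Remove the quotes around the column name (or use double quotes for an identifier)

Corrected query:
SELECT id, kind, location FROM sensors WHERE location = 'Roof'

Result:
id | kind  | location
---+-------+---------
3  | sound | Roof    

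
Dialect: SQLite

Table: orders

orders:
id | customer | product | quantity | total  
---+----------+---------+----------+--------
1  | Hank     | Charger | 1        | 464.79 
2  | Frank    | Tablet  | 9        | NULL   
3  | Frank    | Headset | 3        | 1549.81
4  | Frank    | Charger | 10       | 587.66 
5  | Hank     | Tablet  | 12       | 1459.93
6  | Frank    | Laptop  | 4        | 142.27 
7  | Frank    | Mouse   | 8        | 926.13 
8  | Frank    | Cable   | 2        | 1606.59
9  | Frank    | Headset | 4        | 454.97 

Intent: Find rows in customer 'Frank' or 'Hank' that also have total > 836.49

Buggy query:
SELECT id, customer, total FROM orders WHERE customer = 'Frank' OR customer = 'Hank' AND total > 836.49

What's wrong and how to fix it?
Bug: AND binds tighter than OR, so this parses as customer = 'Frank' OR (customer = 'Hank' AND total > 836.49)

Fix: Add parentheses around the OR so the AND applies to both alternatives

Corrected query:
SELECT id, customer, total FROM orders WHERE (customer = 'Frank' OR customer = 'Hank') AND total > 836.49

Result:
id | customer | total  
---+----------+--------
3  | Frank    | 1549.81
5  | Hank     | 1459.93
7  | Frank    | 926.13 
8  | Frank    | 1606.59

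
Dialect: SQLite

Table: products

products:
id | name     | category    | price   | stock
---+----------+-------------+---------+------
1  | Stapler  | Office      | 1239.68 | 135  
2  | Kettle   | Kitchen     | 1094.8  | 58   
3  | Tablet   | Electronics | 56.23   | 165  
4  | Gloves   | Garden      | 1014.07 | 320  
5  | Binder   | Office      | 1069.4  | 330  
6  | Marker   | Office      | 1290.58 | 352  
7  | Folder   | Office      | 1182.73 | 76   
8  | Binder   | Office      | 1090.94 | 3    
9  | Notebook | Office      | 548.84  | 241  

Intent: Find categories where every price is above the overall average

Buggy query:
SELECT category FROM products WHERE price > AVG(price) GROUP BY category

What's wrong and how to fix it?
Bug: WHERE evaluates per row before aggregation, so AVG() is unavailable

Fix: Compute the overall average in a scalar subquery and compare each group's MIN against it in HAVING

Corrected query:
SELECT category FROM products GROUP BY category HAVING MIN(price) > (SELECT AVG(price) FROM products)

Result:
category
--------
Garden  
Kitchen 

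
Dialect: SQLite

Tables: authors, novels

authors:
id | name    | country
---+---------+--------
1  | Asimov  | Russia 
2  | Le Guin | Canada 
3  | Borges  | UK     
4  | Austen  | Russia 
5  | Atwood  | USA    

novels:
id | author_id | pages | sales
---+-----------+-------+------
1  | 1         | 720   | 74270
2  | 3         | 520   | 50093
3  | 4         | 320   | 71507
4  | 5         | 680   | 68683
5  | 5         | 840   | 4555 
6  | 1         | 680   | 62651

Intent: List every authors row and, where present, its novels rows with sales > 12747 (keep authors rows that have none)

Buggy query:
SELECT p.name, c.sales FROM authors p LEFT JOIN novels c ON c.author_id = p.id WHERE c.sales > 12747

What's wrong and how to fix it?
Bug: Filtering c.sales in WHERE discards the NULL rows produced by LEFT JOIN, turning it into an inner join

Fix: Put 'c.sales > 12747' in the JOIN's ON clause instead of WHERE

Corrected query:
SELECT p.name, c.sales FROM authors p LEFT JOIN novels c ON c.author_id = p.id AND c.sales > 12747

Result:
name    | sales
--------+------
Asimov  | 62651
Asimov  | 74270
Le Guin | NULL 
Borges  | 50093
Austen  | 71507
Atwood  | 68683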